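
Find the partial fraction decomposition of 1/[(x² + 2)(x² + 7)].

Coefficient matching gives α = γ = 0, β = 1/(7-2) = 1/5, δ = -β = -1/5
Result: (1/5)/(x² + 2) - (1/5)/(x² + 7)


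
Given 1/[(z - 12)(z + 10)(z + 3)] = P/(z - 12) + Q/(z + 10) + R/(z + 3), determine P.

Cover-up at z = 12: P = 1/[(12 + 10)(12 + 3)] = 1/[(22)(15)] = 1/330


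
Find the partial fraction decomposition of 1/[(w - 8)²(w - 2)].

Cover-up at w=2: R = 1/(2 - 8)² = 1/36. Cover-up at w=8: Q = 1/(8 - 2) = 1/6. Comparing w² coeff: P = -R = -1/36
Result: (-1/36)/(w - 8) + (1/6)/(w - 8)² + (1/36)/(w - 2)


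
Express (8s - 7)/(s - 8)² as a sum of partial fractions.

(8s - 7) = α(s - 8) + β. At s = 8: β = 8·8 - 7 = 57. Coeff of s: α = 8
Result: 8/(s - 8) + 57/(s - 8)²


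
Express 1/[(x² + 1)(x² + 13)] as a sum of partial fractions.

Coefficient matching gives A = C = 0, B = 1/(13-1) = 1/12, D = -B = -1/12
Result: (1/12)/(x² + 1) - (1/12)/(x² + 13)


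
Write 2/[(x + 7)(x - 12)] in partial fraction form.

2/(x + 7)(x - 12) = P/(x + 7) + Q/(x - 12). P = 2/(-7 - 12) = -2/19, Q = 2/(12 + 7) = 2/19
Result: (-2/19)/(x + 7) + (2/19)/(x - 12)


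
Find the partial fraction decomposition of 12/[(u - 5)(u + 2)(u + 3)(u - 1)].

Using Heaviside cover-up: (3/56)/(u - 5) + (4/7)/(u + 2) - (3/8)/(u + 3) - (1/4)/(u - 1)


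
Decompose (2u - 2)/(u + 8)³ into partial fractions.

(2u - 2) = A(u + 8)² + B(u + 8) + C. At u = -8: C = 2·(-8) - 2 = -18. Coefficients: A = 0, B = 2
Result: 2/(u + 8)² - 18/(u + 8)³


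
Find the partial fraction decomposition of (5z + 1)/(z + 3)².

(5z + 1) = A(z + 3) + B. At z = -3: B = 5·(-3) + 1 = -14. Coeff of z: A = 5
Result: 5/(z + 3) - 14/(z + 3)²


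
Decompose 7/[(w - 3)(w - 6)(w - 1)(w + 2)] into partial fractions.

Using Heaviside cover-up: (-7/30)/(w - 3) + (7/120)/(w - 6) + (7/30)/(w - 1) - (7/120)/(w + 2)


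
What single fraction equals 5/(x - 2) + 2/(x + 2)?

Common denominator (x - 2)(x + 2). Numerator: 5(x + 2) + 2(x - 2) = (5x + 10) + (2x - 4) = 7x + 6
Result: (7x + 6)/[(x - 2)(x + 2)]


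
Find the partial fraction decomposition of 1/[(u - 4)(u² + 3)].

Cover-up at u = 4: α = 1/(4² + 3) = 1/19. Then β = -α = -1/19, γ = -α·(0 + 4) = -4/19
Result: (1/19)/(u - 4) - ((1/19)u + 4/19)/(u² + 3)


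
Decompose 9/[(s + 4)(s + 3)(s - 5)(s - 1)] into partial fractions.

Using Heaviside cover-up: (-1/5)/(s + 4) + (9/32)/(s + 3) + (1/32)/(s - 5) - (9/80)/(s - 1)


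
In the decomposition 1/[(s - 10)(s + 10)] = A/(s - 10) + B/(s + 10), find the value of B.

Cover-up at s = -10: B = 1/(-10 - 10) = -1/20


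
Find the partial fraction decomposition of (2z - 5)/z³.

(2z - 5) = Pz² + Qz + R. At z = 0: R = 2·0 - 5 = -5. Coefficients: P = 0, Q = 2
Result: 2/z² - 5/z³


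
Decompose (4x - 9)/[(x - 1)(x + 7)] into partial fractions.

At x=1: A = (4·1 - 9)/(1 + 7) = -5/8. At x=-7: B = (4·(-7) - 9)/(-7 - 1) = 37/8
Result: (-5/8)/(x - 1) + (37/8)/(x + 7)


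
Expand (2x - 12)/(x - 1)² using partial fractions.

(2x - 12) = P(x - 1) + Q. At x = 1: Q = 2·1 - 12 = -10. Coeff of x: P = 2
Result: 2/(x - 1) - 10/(x - 1)²


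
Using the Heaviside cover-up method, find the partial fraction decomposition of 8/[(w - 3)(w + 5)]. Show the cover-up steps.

Cover (w - 3): set w=3, get P = 8/(3 + 5) = 1. Cover (w + 5): set w=-5, get Q = 8/(-5 - 3) = -1.
Result: 1/(w - 3) - 1/(w + 5)


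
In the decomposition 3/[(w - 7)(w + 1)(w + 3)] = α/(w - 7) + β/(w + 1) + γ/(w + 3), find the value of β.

Cover-up at w = -1: β = 3/[(-1 - 7)(-1 + 3)] = 3/[(-8)(2)] = -3/16


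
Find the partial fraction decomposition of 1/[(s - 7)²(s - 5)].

Cover-up at s=5: C = 1/(5 - 7)² = 1/4. Cover-up at s=7: B = 1/(7 - 5) = 1/2. Comparing s² coeff: A = -C = -1/4
Result: (-1/4)/(s - 7) + (1/2)/(s - 7)² + (1/4)/(s - 5)


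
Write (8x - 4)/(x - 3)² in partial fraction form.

(8x - 4) = α(x - 3) + β. At x = 3: β = 8·3 - 4 = 20. Coeff of x: α = 8
Result: 8/(x - 3) + 20/(x - 3)²


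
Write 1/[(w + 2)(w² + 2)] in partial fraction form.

Cover-up at w = -2: P = 1/((-2)² + 2) = 1/6. Then Q = -P = -1/6, R = -P·(0 - 2) = 1/3
Result: (1/6)/(w + 2) - ((1/6)w - 1/3)/(w² + 2)


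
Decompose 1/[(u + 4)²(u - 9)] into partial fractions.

Cover-up at u=9: R = 1/(9 + 4)² = 1/169. Cover-up at u=-4: Q = 1/(-4 - 9) = -1/13. Comparing u² coeff: P = -R = -1/169
Result: (-1/169)/(u + 4) - (1/13)/(u + 4)² + (1/169)/(u - 9)


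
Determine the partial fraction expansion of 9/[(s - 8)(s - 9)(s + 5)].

Using cover-up method: P = -9/13, Q = 9/14, R = 9/182
Result: (-9/13)/(s - 8) + (9/14)/(s - 9) + (9/182)/(s + 5)


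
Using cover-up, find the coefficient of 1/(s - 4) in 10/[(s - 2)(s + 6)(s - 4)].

Cover (s - 4), set s=4: 10/[(4 - 2)(4 + 6)] = 1/2


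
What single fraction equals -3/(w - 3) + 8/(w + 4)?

Common denominator (w - 3)(w + 4). Numerator: -3(w + 4) + 8(w - 3) = (-3w - 12) + (8w - 24) = 5w - 36
Result: (5w - 36)/[(w - 3)(w + 4)]


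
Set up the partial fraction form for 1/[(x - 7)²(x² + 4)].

Repeated linear + quadratic: α/(x - 7) + β/(x - 7)² + (γx + δ)/(x² + 4)


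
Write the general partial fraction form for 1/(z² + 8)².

Repeated quadratic factor: (Pz + Q)/(z² + 8) + (Rz + S)/(z² + 8)²


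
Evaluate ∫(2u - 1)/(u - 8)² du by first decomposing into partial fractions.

Decompose: α = 2, β = 2·8 - 1 = 15, so (2u - 1)/(u - 8)² = 2/(u - 8) + 15/(u - 8)². Integrate: ∫ α/(u - 8) du = 2 ln|(u - 8)|; ∫ β/(u - 8)² du = -15/(u - 8). Sum: 2 ln|(u - 8)| - 15/(u - 8) + C


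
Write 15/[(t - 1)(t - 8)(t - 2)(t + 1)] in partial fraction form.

Using Heaviside cover-up: (15/14)/(t - 1) + (5/126)/(t - 8) - (5/6)/(t - 2) - (5/18)/(t + 1)


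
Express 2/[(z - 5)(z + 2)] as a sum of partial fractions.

2/(z - 5)(z + 2) = A/(z - 5) + B/(z + 2). A = 2/(5 + 2) = 2/7, B = 2/(-2 - 5) = -2/7
Result: (2/7)/(z - 5) - (2/7)/(z + 2)


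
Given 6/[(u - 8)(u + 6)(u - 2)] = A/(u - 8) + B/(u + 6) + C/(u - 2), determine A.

Cover-up at u = 8: A = 6/[(8 + 6)(8 - 2)] = 6/[(14)(6)] = 6/84 = 1/14


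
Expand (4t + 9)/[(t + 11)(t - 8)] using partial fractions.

At t=-11: α = (4·(-11) + 9)/(-11 - 8) = 35/19. At t=8: β = (4·8 + 9)/(8 + 11) = 41/19
Result: (35/19)/(t + 11) + (41/19)/(t - 8)


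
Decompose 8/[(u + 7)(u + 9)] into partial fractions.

8/(u + 7)(u + 9) = α/(u + 7) + β/(u + 9). α = 8/(-7 + 9) = 4, β = 8/(-9 + 7) = -4
Result: 4/(u + 7) - 4/(u + 9)


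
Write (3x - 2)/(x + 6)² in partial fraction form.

(3x - 2) = P(x + 6) + Q. At x = -6: Q = 3·(-6) - 2 = -20. Coeff of x: P = 3
Result: 3/(x + 6) - 20/(x + 6)²


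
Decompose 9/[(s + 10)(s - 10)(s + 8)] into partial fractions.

Using cover-up method: A = 9/40, B = 1/40, C = -1/4
Result: (9/40)/(s + 10) + (1/40)/(s - 10) - (1/4)/(s + 8)


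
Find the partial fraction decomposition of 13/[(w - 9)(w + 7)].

13/(w - 9)(w + 7) = α/(w - 9) + β/(w + 7). α = 13/(9 + 7) = 13/16, β = 13/(-7 - 9) = -13/16
Result: (13/16)/(w - 9) - (13/16)/(w + 7)


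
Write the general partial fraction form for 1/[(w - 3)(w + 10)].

Distinct linear factors: A/(w - 3) + B/(w + 10)


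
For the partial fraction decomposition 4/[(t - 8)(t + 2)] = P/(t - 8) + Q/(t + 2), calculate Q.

Cover-up at t = -2: Q = 4/(-2 - 8) = -4/10 = -2/5


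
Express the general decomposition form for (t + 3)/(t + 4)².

Repeated linear factor: α/(t + 4) + β/(t + 4)²


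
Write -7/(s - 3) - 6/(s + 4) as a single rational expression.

Common denominator (s - 3)(s + 4). Numerator: -7(s + 4) - 6(s - 3) = (-7s - 28) - (6s - 18) = -13s - 10
Result: (-13s - 10)/[(s - 3)(s + 4)]


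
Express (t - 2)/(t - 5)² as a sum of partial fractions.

(t - 2) = P(t - 5) + Q. At t = 5: Q = 1·5 - 2 = 3. Coeff of t: P = 1
Result: 1/(t - 5) + 3/(t - 5)²


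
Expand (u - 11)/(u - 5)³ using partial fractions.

(u - 11) = α(u - 5)² + β(u - 5) + γ. At u = 5: γ = 1·5 - 11 = -6. Coefficients: α = 0, β = 1
Result: 1/(u - 5)² - 6/(u - 5)³


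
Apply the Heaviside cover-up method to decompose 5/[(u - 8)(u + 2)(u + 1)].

Cover (u - 8), u=8: A = 5/[(8 + 2)(8 + 1)] = 1/18. Cover (u + 2), u=-2: B = 5/[(-2 - 8)(-2 + 1)] = 1/2. Cover (u + 1), u=-1: C = 5/[(-1 - 8)(-1 + 2)] = -5/9.
Result: (1/18)/(u - 8) + (1/2)/(u + 2) - (5/9)/(u + 1)


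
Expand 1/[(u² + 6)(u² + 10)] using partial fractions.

Coefficient matching gives A = C = 0, B = 1/(10-6) = 1/4, D = -B = -1/4
Result: (1/4)/(u² + 6) - (1/4)/(u² + 10)


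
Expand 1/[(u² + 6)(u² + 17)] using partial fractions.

Coefficient matching gives P = R = 0, Q = 1/(17-6) = 1/11, S = -Q = -1/11
Result: (1/11)/(u² + 6) - (1/11)/(u² + 17)


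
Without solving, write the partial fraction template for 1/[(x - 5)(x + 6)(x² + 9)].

Two linear + quadratic: P/(x - 5) + Q/(x + 6) + (Rx + S)/(x² + 9)


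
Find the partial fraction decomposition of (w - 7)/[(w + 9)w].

At w=-9: α = (1·(-9) - 7)/(-9 - 0) = 16/9. At w=0: β = (1·0 - 7)/(0 + 9) = -7/9
Result: (16/9)/(w + 9) - (7/9)/w


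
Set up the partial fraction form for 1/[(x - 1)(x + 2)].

Distinct linear factors: P/(x - 1) + Q/(x + 2)


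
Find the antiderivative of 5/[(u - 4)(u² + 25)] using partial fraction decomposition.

Cover-up at u=4: A = 5/(4²+25) = 5/41. Coeff matching: B = -5/41, C = -20/41. Decomposition: (5/41)/(u - 4) - ((5/41)u + 20/41)/(u² + 25). Integrate: linear → ln, quadratic → (1/2)ln + arctan: (5/41) ln|(u - 4)| - (5/82) ln(u² + 25) - (4/41) arctan(u/5) + C


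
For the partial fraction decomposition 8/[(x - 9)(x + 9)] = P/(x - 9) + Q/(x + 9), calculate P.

Cover-up at x = 9: P = 8/(9 + 9) = 8/18 = 4/9


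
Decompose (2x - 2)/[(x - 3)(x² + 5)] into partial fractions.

At x=3: A = (2·3 - 2)/(3² + 5) = 2/7. B = -A = -2/7, C = 2 - 3·A = 8/7
Result: (2/7)/(x - 3) - ((2/7)x - 8/7)/(x² + 5)


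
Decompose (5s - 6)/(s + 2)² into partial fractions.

(5s - 6) = α(s + 2) + β. At s = -2: β = 5·(-2) - 6 = -16. Coeff of s: α = 5
Result: 5/(s + 2) - 16/(s + 2)²


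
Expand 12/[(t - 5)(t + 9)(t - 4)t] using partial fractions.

Using Heaviside cover-up: (6/35)/(t - 5) - (2/273)/(t + 9) - (3/13)/(t - 4) + (1/15)/t


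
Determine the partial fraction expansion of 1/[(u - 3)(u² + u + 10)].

Cover-up at u = 3: α = 1/(3² + 1·3 + 10) = 1/22. Then β = -α = -1/22, γ = -α·(1 + 3) = -2/11
Result: (1/22)/(u - 3) - ((1/22)u + 2/11)/(u² + u + 10)


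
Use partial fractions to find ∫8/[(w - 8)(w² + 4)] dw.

Cover-up at w=8: A = 8/(8²+4) = 2/17. Coeff matching: B = -2/17, C = -16/17. Decomposition: (2/17)/(w - 8) - ((2/17)w + 16/17)/(w² + 4). Integrate: linear → ln, quadratic → (1/2)ln + arctan: (2/17) ln|(w - 8)| - (1/17) ln(w² + 4) - (8/17) arctan(w/2) + C


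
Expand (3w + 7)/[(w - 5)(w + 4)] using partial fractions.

At w=5: A = (3·5 + 7)/(5 + 4) = 22/9. At w=-4: B = (3·(-4) + 7)/(-4 - 5) = 5/9
Result: (22/9)/(w - 5) + (5/9)/(w + 4)


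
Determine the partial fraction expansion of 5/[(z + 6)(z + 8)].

5/(z + 6)(z + 8) = A/(z + 6) + B/(z + 8). A = 5/(-6 + 8) = 5/2, B = 5/(-8 + 6) = -5/2
Result: (5/2)/(z + 6) - (5/2)/(z + 8)


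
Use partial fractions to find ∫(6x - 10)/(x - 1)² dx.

Decompose: P = 6, Q = 6·1 - 10 = -4, so (6x - 10)/(x - 1)² = 6/(x - 1) - 4/(x - 1)². Integrate: ∫ P/(x - 1) dx = 6 ln|(x - 1)|; ∫ Q/(x - 1)² dx = 4/(x - 1). Sum: 6 ln|(x - 1)| + 4/(x - 1) + C


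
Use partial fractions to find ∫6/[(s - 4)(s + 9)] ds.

Decompose: 6/[(s - 4)(s + 9)] = (6/13)/(s - 4) - (6/13)/(s + 9). Integrate each term: (6/13) ln|(s - 4)| - (6/13) ln|(s + 9)| + C


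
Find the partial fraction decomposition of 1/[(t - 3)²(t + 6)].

Cover-up at t=-6: R = 1/(-6 - 3)² = 1/81. Cover-up at t=3: Q = 1/(3 + 6) = 1/9. Comparing t² coeff: P = -R = -1/81
Result: (-1/81)/(t - 3) + (1/9)/(t - 3)² + (1/81)/(t + 6)


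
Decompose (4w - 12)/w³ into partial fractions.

(4w - 12) = Pw² + Qw + R. At w = 0: R = 4·0 - 12 = -12. Coefficients: P = 0, Q = 4
Result: 4/w² - 12/w³


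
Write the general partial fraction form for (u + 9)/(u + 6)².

Repeated linear factor: α/(u + 6) + β/(u + 6)²


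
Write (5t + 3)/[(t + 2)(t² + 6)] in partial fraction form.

At t=-2: A = (5·(-2) + 3)/((-2)² + 6) = -7/10. B = -A = 7/10, C = 5 - (-2)·A = 18/5
Result: (-7/10)/(t + 2) + ((7/10)t + 18/5)/(t² + 6)


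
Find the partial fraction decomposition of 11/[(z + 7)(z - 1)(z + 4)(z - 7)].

Using Heaviside cover-up: (-11/336)/(z + 7) - (11/240)/(z - 1) + (1/15)/(z + 4) + (1/84)/(z - 7)


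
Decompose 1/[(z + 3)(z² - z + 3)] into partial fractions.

Cover-up at z = -3: A = 1/((-3)² - 1·(-3) + 3) = 1/15. Then B = -A = -1/15, C = -A·(-1 - 3) = 4/15
Result: (1/15)/(z + 3) - ((1/15)z - 4/15)/(z² - z + 3)


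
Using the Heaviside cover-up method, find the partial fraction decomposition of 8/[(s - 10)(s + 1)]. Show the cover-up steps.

Cover (s - 10): set s=10, get P = 8/(10 + 1) = 8/11. Cover (s + 1): set s=-1, get Q = 8/(-1 - 10) = -8/11.
Result: (8/11)/(s - 10) - (8/11)/(s + 1)


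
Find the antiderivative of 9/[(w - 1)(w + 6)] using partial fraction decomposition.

Decompose: 9/[(w - 1)(w + 6)] = (9/7)/(w - 1) - (9/7)/(w + 6). Integrate each term: (9/7) ln|(w - 1)| - (9/7) ln|(w + 6)| + C


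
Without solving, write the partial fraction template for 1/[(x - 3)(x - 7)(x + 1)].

Three distinct linear factors: α/(x - 3) + β/(x - 7) + γ/(x + 1)


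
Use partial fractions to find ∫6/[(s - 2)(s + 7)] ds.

Decompose: 6/[(s - 2)(s + 7)] = (2/3)/(s - 2) - (2/3)/(s + 7). Integrate each term: (2/3) ln|(s - 2)| - (2/3) ln|(s + 7)| + C


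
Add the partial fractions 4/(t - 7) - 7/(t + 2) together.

Common denominator (t - 7)(t + 2). Numerator: 4(t + 2) - 7(t - 7) = (4t + 8) - (7t - 49) = -3t + 57
Result: (-3t + 57)/[(t - 7)(t + 2)]


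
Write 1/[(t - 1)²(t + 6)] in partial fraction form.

Cover-up at t=-6: C = 1/(-6 - 1)² = 1/49. Cover-up at t=1: B = 1/(1 + 6) = 1/7. Comparing t² coeff: A = -C = -1/49
Result: (-1/49)/(t - 1) + (1/7)/(t - 1)² + (1/49)/(t + 6)


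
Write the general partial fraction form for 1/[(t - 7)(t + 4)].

Distinct linear factors: P/(t - 7) + Q/(t + 4)


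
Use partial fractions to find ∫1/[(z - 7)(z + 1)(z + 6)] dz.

Cover-up: α = 1/104, β = -1/40, γ = 1/65. Decomposition: (1/104)/(z - 7) - (1/40)/(z + 1) + (1/65)/(z + 6). Integrate each term: (1/104) ln|(z - 7)| - (1/40) ln|(z + 1)| + (1/65) ln|(z + 6)| + C


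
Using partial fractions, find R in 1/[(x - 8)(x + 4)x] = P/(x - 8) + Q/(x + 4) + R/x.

Cover-up at x = 0: R = 1/[(0 - 8)(0 + 4)] = 1/[(-8)(4)] = -1/32


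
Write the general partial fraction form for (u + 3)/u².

Repeated linear factor: α/u + β/u²


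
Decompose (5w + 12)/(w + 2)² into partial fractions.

(5w + 12) = A(w + 2) + B. At w = -2: B = 5·(-2) + 12 = 2. Coeff of w: A = 5
Result: 5/(w + 2) + 2/(w + 2)²


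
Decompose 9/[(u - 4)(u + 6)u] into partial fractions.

Using cover-up method: α = 9/40, β = 3/20, γ = -3/8
Result: (9/40)/(u - 4) + (3/20)/(u + 6) - (3/8)/u


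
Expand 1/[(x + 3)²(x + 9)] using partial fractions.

Cover-up at x=-9: C = 1/(-9 + 3)² = 1/36. Cover-up at x=-3: B = 1/(-3 + 9) = 1/6. Comparing x² coeff: A = -C = -1/36
Result: (-1/36)/(x + 3) + (1/6)/(x + 3)² + (1/36)/(x + 9)


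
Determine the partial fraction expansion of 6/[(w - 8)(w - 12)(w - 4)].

Using cover-up method: A = -3/8, B = 3/16, C = 3/16
Result: (-3/8)/(w - 8) + (3/16)/(w - 12) + (3/16)/(w - 4)


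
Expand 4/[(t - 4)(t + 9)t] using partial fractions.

Using cover-up method: P = 1/13, Q = 4/117, R = -1/9
Result: (1/13)/(t - 4) + (4/117)/(t + 9) - (1/9)/t


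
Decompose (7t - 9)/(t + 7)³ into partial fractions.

(7t - 9) = P(t + 7)² + Q(t + 7) + R. At t = -7: R = 7·(-7) - 9 = -58. Coefficients: P = 0, Q = 7
Result: 7/(t + 7)² - 58/(t + 7)³


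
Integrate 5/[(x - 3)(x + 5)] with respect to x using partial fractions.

Decompose: 5/[(x - 3)(x + 5)] = (5/8)/(x - 3) - (5/8)/(x + 5). Integrate each term: (5/8) ln|(x - 3)| - (5/8) ln|(x + 5)| + C


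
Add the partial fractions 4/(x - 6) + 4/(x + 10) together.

Common denominator (x - 6)(x + 10). Numerator: 4(x + 10) + 4(x - 6) = (4x + 40) + (4x - 24) = 8x + 16
Result: (8x + 16)/[(x - 6)(x + 10)]


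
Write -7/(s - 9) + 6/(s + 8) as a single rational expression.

Common denominator (s - 9)(s + 8). Numerator: -7(s + 8) + 6(s - 9) = (-7s - 56) + (6s - 54) = -s - 110
Result: (-s - 110)/[(s - 9)(s + 8)]


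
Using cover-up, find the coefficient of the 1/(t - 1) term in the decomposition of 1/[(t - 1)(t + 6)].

Cover (t - 1), set t=1: 1/((t + 6) at t=1) = 1/(7) = 1/7


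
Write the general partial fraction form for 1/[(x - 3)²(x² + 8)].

Repeated linear + quadratic: A/(x - 3) + B/(x - 3)² + (Cx + D)/(x² + 8)


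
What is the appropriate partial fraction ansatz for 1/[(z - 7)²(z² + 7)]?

Repeated linear + quadratic: A/(z - 7) + B/(z - 7)² + (Cz + D)/(z² + 7)


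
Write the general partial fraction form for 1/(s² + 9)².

Repeated quadratic factor: (Ps + Q)/(s² + 9) + (Rs + S)/(s² + 9)²


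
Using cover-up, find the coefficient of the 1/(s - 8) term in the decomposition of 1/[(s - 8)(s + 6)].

Cover (s - 8), set s=8: 1/((s + 6) at s=8) = 1/(14) = 1/14


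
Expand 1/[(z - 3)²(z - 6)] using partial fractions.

Cover-up at z=6: γ = 1/(6 - 3)² = 1/9. Cover-up at z=3: β = 1/(3 - 6) = -1/3. Comparing z² coeff: α = -γ = -1/9
Result: (-1/9)/(z - 3) - (1/3)/(z - 3)² + (1/9)/(z - 6)


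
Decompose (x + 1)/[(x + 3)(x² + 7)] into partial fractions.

At x=-3: A = (1·(-3) + 1)/((-3)² + 7) = -1/8. B = -A = 1/8, C = 1 - (-3)·A = 5/8
Result: (-1/8)/(x + 3) + ((1/8)x + 5/8)/(x² + 7)


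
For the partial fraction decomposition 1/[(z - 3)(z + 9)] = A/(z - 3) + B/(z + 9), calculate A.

Cover-up at z = 3: A = 1/(3 + 9) = 1/12


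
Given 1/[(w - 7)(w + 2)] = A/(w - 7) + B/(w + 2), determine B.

Cover-up at w = -2: B = 1/(-2 - 7) = -1/9


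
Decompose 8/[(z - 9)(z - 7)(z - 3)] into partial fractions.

Using cover-up method: P = 2/3, Q = -1, R = 1/3
Result: (2/3)/(z - 9) - 1/(z - 7) + (1/3)/(z - 3)


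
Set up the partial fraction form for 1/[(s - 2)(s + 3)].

Distinct linear factors: A/(s - 2) + B/(s + 3)


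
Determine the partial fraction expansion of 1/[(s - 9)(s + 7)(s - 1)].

Using cover-up method: P = 1/128, Q = 1/128, R = -1/64
Result: (1/128)/(s - 9) + (1/128)/(s + 7) - (1/64)/(s - 1)


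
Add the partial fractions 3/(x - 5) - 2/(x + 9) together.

Common denominator (x - 5)(x + 9). Numerator: 3(x + 9) - 2(x - 5) = (3x + 27) - (2x - 10) = x + 37
Result: (x + 37)/[(x - 5)(x + 9)]


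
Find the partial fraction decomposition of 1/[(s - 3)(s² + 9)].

Cover-up at s = 3: A = 1/(3² + 9) = 1/18. Then B = -A = -1/18, C = -A·(0 + 3) = -1/6
Result: (1/18)/(s - 3) - ((1/18)s + 1/6)/(s² + 9)


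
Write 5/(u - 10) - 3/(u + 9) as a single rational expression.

Common denominator (u - 10)(u + 9). Numerator: 5(u + 9) - 3(u - 10) = (5u + 45) - (3u - 30) = 2u + 75
Result: (2u + 75)/[(u - 10)(u + 9)]


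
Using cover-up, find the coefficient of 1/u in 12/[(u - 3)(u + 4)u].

Cover u, set u=0: 12/[(0 - 3)(0 + 4)] = -1


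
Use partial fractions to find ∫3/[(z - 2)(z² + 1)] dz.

Cover-up at z=2: A = 3/(2²+1) = 3/5. Coeff matching: B = -3/5, C = -6/5. Decomposition: (3/5)/(z - 2) - ((3/5)z + 6/5)/(z² + 1). Integrate: linear → ln, quadratic → (1/2)ln + arctan: (3/5) ln|(z - 2)| - (3/10) ln(z² + 1) - (6/5) arctan(z) + C


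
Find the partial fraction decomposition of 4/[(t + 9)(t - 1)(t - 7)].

Using cover-up method: α = 1/40, β = -1/15, γ = 1/24
Result: (1/40)/(t + 9) - (1/15)/(t - 1) + (1/24)/(t - 7)


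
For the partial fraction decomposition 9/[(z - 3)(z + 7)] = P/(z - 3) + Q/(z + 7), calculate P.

Cover-up at z = 3: P = 9/(3 + 7) = 9/10


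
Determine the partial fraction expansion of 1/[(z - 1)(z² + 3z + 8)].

Cover-up at z = 1: P = 1/(1² + 3·1 + 8) = 1/12. Then Q = -P = -1/12, R = -P·(3 + 1) = -1/3
Result: (1/12)/(z - 1) - ((1/12)z + 1/3)/(z² + 3z + 8)


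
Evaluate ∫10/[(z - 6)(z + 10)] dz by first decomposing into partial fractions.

Decompose: 10/[(z - 6)(z + 10)] = (5/8)/(z - 6) - (5/8)/(z + 10). Integrate each term: (5/8) ln|(z - 6)| - (5/8) ln|(z + 10)| + C


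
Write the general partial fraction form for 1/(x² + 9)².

Repeated quadratic factor: (αx + β)/(x² + 9) + (γx + δ)/(x² + 9)²


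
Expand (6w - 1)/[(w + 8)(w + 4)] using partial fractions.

At w=-8: A = (6·(-8) - 1)/(-8 + 4) = 49/4. At w=-4: B = (6·(-4) - 1)/(-4 + 8) = -25/4
Result: (49/4)/(w + 8) - (25/4)/(w + 4)


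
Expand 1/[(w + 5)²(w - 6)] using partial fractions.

Cover-up at w=6: R = 1/(6 + 5)² = 1/121. Cover-up at w=-5: Q = 1/(-5 - 6) = -1/11. Comparing w² coeff: P = -R = -1/121
Result: (-1/121)/(w + 5) - (1/11)/(w + 5)² + (1/121)/(w - 6)


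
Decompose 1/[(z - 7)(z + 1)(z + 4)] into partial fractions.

Using cover-up method: A = 1/88, B = -1/24, C = 1/33
Result: (1/88)/(z - 7) - (1/24)/(z + 1) + (1/33)/(z + 4)


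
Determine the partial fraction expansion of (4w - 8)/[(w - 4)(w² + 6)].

At w=4: P = (4·4 - 8)/(4² + 6) = 4/11. Q = -P = -4/11, R = 4 - 4·P = 28/11
Result: (4/11)/(w - 4) - ((4/11)w - 28/11)/(w² + 6)


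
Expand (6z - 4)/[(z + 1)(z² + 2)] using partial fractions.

At z=-1: A = (6·(-1) - 4)/((-1)² + 2) = -10/3. B = -A = 10/3, C = 6 - (-1)·A = 8/3
Result: (-10/3)/(z + 1) + ((10/3)z + 8/3)/(z² + 2)


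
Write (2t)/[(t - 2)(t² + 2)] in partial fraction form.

At t=2: A = (2·2 + 0)/(2² + 2) = 2/3. B = -A = -2/3, C = 2 - 2·A = 2/3
Result: (2/3)/(t - 2) - ((2/3)t - 2/3)/(t² + 2)


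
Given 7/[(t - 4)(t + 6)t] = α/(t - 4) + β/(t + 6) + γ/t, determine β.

Cover-up at t = -6: β = 7/[(-6 - 4)(-6 - 0)] = 7/[(-10)(-6)] = 7/60


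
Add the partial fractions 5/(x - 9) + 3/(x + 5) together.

Common denominator (x - 9)(x + 5). Numerator: 5(x + 5) + 3(x - 9) = (5x + 25) + (3x - 27) = 8x - 2
Result: (8x - 2)/[(x - 9)(x + 5)]


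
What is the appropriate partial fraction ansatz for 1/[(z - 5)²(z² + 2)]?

Repeated linear + quadratic: α/(z - 5) + β/(z - 5)² + (γz + δ)/(z² + 2)


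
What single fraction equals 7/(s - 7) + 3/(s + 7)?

Common denominator (s - 7)(s + 7). Numerator: 7(s + 7) + 3(s - 7) = (7s + 49) + (3s - 21) = 10s + 28
Result: (10s + 28)/[(s - 7)(s + 7)]


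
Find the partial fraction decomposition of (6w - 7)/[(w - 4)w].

At w=4: A = (6·4 - 7)/(4 - 0) = 17/4. At w=0: B = (6·0 - 7)/(0 - 4) = 7/4
Result: (17/4)/(w - 4) + (7/4)/w


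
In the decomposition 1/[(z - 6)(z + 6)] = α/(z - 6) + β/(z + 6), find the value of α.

Cover-up at z = 6: α = 1/(6 + 6) = 1/12


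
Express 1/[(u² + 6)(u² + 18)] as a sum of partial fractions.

Coefficient matching gives α = γ = 0, β = 1/(18-6) = 1/12, δ = -β = -1/12
Result: (1/12)/(u² + 6) - (1/12)/(u² + 18)


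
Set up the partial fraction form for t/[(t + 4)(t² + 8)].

Linear + irreducible quadratic: P/(t + 4) + (Qt + R)/(t² + 8)


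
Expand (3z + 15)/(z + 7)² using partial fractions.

(3z + 15) = α(z + 7) + β. At z = -7: β = 3·(-7) + 15 = -6. Coeff of z: α = 3
Result: 3/(z + 7) - 6/(z + 7)²


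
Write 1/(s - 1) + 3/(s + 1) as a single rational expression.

Common denominator (s - 1)(s + 1). Numerator: 1(s + 1) + 3(s - 1) = (s + 1) + (3s - 3) = 4s - 2
Result: (4s - 2)/[(s - 1)(s + 1)]


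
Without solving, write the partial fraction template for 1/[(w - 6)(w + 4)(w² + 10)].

Two linear + quadratic: P/(w - 6) + Q/(w + 4) + (Rw + S)/(w² + 10)


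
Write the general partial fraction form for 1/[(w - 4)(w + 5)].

Distinct linear factors: α/(w - 4) + β/(w + 5)


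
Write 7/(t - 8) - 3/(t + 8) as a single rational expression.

Common denominator (t - 8)(t + 8). Numerator: 7(t + 8) - 3(t - 8) = (7t + 56) - (3t - 24) = 4t + 80
Result: (4t + 80)/[(t - 8)(t + 8)]


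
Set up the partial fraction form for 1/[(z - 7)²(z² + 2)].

Repeated linear + quadratic: P/(z - 7) + Q/(z - 7)² + (Rz + S)/(z² + 2)


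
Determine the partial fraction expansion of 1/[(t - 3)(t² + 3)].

Cover-up at t = 3: P = 1/(3² + 3) = 1/12. Then Q = -P = -1/12, R = -P·(0 + 3) = -1/4
Result: (1/12)/(t - 3) - ((1/12)t + 1/4)/(t² + 3)


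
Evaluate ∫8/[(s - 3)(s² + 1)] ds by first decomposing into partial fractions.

Cover-up at s=3: α = 8/(3²+1) = 4/5. Coeff matching: β = -4/5, γ = -12/5. Decomposition: (4/5)/(s - 3) - ((4/5)s + 12/5)/(s² + 1). Integrate: linear → ln, quadratic → (1/2)ln + arctan: (4/5) ln|(s - 3)| - (2/5) ln(s² + 1) - (12/5) arctan(s) + C


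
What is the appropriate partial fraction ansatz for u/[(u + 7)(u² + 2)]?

Linear + irreducible quadratic: A/(u + 7) + (Bu + C)/(u² + 2)


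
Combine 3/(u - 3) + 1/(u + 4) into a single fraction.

Common denominator (u - 3)(u + 4). Numerator: 3(u + 4) + 1(u - 3) = (3u + 12) + (u - 3) = 4u + 9
Result: (4u + 9)/[(u - 3)(u + 4)]


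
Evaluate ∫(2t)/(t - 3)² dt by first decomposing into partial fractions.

Decompose: α = 2, β = 2·3 + 0 = 6, so (2t)/(t - 3)² = 2/(t - 3) + 6/(t - 3)². Integrate: ∫ α/(t - 3) dt = 2 ln|(t - 3)|; ∫ β/(t - 3)² dt = -6/(t - 3). Sum: 2 ln|(t - 3)| - 6/(t - 3) + C


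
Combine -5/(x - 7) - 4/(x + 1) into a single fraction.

Common denominator (x - 7)(x + 1). Numerator: -5(x + 1) - 4(x - 7) = (-5x - 5) - (4x - 28) = -9x + 23
Result: (-9x + 23)/[(x - 7)(x + 1)]


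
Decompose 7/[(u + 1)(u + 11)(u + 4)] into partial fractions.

Using cover-up method: P = 7/30, Q = 1/10, R = -1/3
Result: (7/30)/(u + 1) + (1/10)/(u + 11) - (1/3)/(u + 4)


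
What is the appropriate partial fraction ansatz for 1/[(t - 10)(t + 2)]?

Distinct linear factors: α/(t - 10) + β/(t + 2)


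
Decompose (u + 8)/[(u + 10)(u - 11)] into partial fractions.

At u=-10: P = (1·(-10) + 8)/(-10 - 11) = 2/21. At u=11: Q = (1·11 + 8)/(11 + 10) = 19/21
Result: (2/21)/(u + 10) + (19/21)/(u - 11)


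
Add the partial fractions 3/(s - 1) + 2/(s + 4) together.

Common denominator (s - 1)(s + 4). Numerator: 3(s + 4) + 2(s - 1) = (3s + 12) + (2s - 2) = 5s + 10
Result: (5s + 10)/[(s - 1)(s + 4)]


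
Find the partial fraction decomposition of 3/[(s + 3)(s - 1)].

3/(s + 3)(s - 1) = P/(s + 3) + Q/(s - 1). P = 3/(-3 - 1) = -3/4, Q = 3/(1 + 3) = 3/4
Result: (-3/4)/(s + 3) + (3/4)/(s - 1)


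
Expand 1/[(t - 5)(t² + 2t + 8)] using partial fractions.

Cover-up at t = 5: A = 1/(5² + 2·5 + 8) = 1/43. Then B = -A = -1/43, C = -A·(2 + 5) = -7/43
Result: (1/43)/(t - 5) - ((1/43)t + 7/43)/(t² + 2t + 8)


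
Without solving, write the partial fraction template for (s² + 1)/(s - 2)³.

Repeated linear factor (power 3): A/(s - 2) + B/(s - 2)² + C/(s - 2)³


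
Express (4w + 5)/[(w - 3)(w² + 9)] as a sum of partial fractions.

At w=3: A = (4·3 + 5)/(3² + 9) = 17/18. B = -A = -17/18, C = 4 - 3·A = 7/6
Result: (17/18)/(w - 3) - ((17/18)w - 7/6)/(w² + 9)


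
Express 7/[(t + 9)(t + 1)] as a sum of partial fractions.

7/(t + 9)(t + 1) = P/(t + 9) + Q/(t + 1). P = 7/(-9 + 1) = -7/8, Q = 7/(-1 + 9) = 7/8
Result: (-7/8)/(t + 9) + (7/8)/(t + 1)


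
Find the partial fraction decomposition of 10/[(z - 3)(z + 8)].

10/(z - 3)(z + 8) = α/(z - 3) + β/(z + 8). α = 10/(3 + 8) = 10/11, β = 10/(-8 - 3) = -10/11
Result: (10/11)/(z - 3) - (10/11)/(z + 8)


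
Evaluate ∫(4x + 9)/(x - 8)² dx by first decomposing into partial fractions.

Decompose: P = 4, Q = 4·8 + 9 = 41, so (4x + 9)/(x - 8)² = 4/(x - 8) + 41/(x - 8)². Integrate: ∫ P/(x - 8) dx = 4 ln|(x - 8)|; ∫ Q/(x - 8)² dx = -41/(x - 8). Sum: 4 ln|(x - 8)| - 41/(x - 8) + C


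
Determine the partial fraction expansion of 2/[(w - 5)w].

2/(w - 5)w = α/(w - 5) + β/w. α = 2/(5 - 0) = 2/5, β = 2/(0 - 5) = -2/5
Result: (2/5)/(w - 5) - (2/5)/w


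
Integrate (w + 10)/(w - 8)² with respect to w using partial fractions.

Decompose: α = 1, β = 1·8 + 10 = 18, so (w + 10)/(w - 8)² = 1/(w - 8) + 18/(w - 8)². Integrate: ∫ α/(w - 8) dw = ln|(w - 8)|; ∫ β/(w - 8)² dw = -18/(w - 8). Sum: ln|(w - 8)| - 18/(w - 8) + C


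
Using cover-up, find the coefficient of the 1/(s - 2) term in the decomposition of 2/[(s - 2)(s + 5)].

Cover (s - 2), set s=2: 2/((s + 5) at s=2) = 2/(7) = 2/7


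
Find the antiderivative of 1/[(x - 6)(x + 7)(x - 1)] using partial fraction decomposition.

Cover-up: α = 1/65, β = 1/104, γ = -1/40. Decomposition: (1/65)/(x - 6) + (1/104)/(x + 7) - (1/40)/(x - 1). Integrate each term: (1/65) ln|(x - 6)| + (1/104) ln|(x + 7)| - (1/40) ln|(x - 1)| + C


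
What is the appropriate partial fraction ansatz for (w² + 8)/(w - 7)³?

Repeated linear factor (power 3): P/(w - 7) + Q/(w - 7)² + R/(w - 7)³


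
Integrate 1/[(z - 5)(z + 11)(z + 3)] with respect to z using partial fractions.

Cover-up: A = 1/128, B = 1/128, C = -1/64. Decomposition: (1/128)/(z - 5) + (1/128)/(z + 11) - (1/64)/(z + 3). Integrate each term: (1/128) ln|(z - 5)| + (1/128) ln|(z + 11)| - (1/64) ln|(z + 3)| + C


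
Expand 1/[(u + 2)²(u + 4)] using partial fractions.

Cover-up at u=-4: γ = 1/(-4 + 2)² = 1/4. Cover-up at u=-2: β = 1/(-2 + 4) = 1/2. Comparing u² coeff: α = -γ = -1/4
Result: (-1/4)/(u + 2) + (1/2)/(u + 2)² + (1/4)/(u + 4)


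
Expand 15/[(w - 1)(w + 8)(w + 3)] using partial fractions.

Using cover-up method: A = 5/12, B = 1/3, C = -3/4
Result: (5/12)/(w - 1) + (1/3)/(w + 8) - (3/4)/(w + 3)


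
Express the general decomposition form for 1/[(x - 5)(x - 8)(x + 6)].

Three distinct linear factors: A/(x - 5) + B/(x - 8) + C/(x + 6)


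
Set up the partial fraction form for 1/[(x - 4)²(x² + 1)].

Repeated linear + quadratic: P/(x - 4) + Q/(x - 4)² + (Rx + S)/(x² + 1)


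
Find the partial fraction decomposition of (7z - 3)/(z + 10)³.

(7z - 3) = α(z + 10)² + β(z + 10) + γ. At z = -10: γ = 7·(-10) - 3 = -73. Coefficients: α = 0, β = 7
Result: 7/(z + 10)² - 73/(z + 10)³


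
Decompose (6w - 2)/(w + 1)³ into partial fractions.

(6w - 2) = α(w + 1)² + β(w + 1) + γ. At w = -1: γ = 6·(-1) - 2 = -8. Coefficients: α = 0, β = 6
Result: 6/(w + 1)² - 8/(w + 1)³


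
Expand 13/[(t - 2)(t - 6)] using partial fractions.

13/(t - 2)(t - 6) = P/(t - 2) + Q/(t - 6). P = 13/(2 - 6) = -13/4, Q = 13/(6 - 2) = 13/4
Result: (-13/4)/(t - 2) + (13/4)/(t - 6)


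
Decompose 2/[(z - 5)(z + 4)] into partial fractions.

2/(z - 5)(z + 4) = P/(z - 5) + Q/(z + 4). P = 2/(5 + 4) = 2/9, Q = 2/(-4 - 5) = -2/9
Result: (2/9)/(z - 5) - (2/9)/(z + 4)


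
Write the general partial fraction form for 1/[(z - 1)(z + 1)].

Distinct linear factors: α/(z - 1) + β/(z + 1)


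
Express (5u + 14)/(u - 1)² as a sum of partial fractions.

(5u + 14) = A(u - 1) + B. At u = 1: B = 5·1 + 14 = 19. Coeff of u: A = 5
Result: 5/(u - 1) + 19/(u - 1)²


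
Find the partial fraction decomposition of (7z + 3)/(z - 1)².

(7z + 3) = A(z - 1) + B. At z = 1: B = 7·1 + 3 = 10. Coeff of z: A = 7
Result: 7/(z - 1) + 10/(z - 1)²


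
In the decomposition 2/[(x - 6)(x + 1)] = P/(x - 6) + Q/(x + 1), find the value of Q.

Cover-up at x = -1: Q = 2/(-1 - 6) = -2/7


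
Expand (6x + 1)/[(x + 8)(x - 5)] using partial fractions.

At x=-8: A = (6·(-8) + 1)/(-8 - 5) = 47/13. At x=5: B = (6·5 + 1)/(5 + 8) = 31/13
Result: (47/13)/(x + 8) + (31/13)/(x - 5)


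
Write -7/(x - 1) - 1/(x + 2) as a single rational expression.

Common denominator (x - 1)(x + 2). Numerator: -7(x + 2) - 1(x - 1) = (-7x - 14) - (x - 1) = -8x - 13
Result: (-8x - 13)/[(x - 1)(x + 2)]


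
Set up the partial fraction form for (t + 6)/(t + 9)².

Repeated linear factor: α/(t + 9) + β/(t + 9)²


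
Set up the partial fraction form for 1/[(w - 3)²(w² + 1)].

Repeated linear + quadratic: P/(w - 3) + Q/(w - 3)² + (Rw + S)/(w² + 1)


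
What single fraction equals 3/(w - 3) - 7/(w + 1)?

Common denominator (w - 3)(w + 1). Numerator: 3(w + 1) - 7(w - 3) = (3w + 3) - (7w - 21) = -4w + 24
Result: (-4w + 24)/[(w - 3)(w + 1)]


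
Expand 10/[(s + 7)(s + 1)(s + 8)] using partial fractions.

Using cover-up method: α = -5/3, β = 5/21, γ = 10/7
Result: (-5/3)/(s + 7) + (5/21)/(s + 1) + (10/7)/(s + 8)


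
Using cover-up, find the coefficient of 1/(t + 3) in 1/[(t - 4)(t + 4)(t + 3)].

Cover (t + 3), set t=-3: 1/[(-3 - 4)(-3 + 4)] = -1/7


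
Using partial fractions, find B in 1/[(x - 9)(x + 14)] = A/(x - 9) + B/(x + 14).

Cover-up at x = -14: B = 1/(-14 - 9) = -1/23


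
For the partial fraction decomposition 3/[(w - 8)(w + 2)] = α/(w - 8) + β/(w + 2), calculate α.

Cover-up at w = 8: α = 3/(8 + 2) = 3/10


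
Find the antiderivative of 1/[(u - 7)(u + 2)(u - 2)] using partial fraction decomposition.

Cover-up: P = 1/45, Q = 1/36, R = -1/20. Decomposition: (1/45)/(u - 7) + (1/36)/(u + 2) - (1/20)/(u - 2). Integrate each term: (1/45) ln|(u - 7)| + (1/36) ln|(u + 2)| - (1/20) ln|(u - 2)| + C


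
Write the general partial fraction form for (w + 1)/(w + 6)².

Repeated linear factor: P/(w + 6) + Q/(w + 6)²


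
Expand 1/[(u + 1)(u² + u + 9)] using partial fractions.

Cover-up at u = -1: P = 1/((-1)² + 1·(-1) + 9) = 1/9. Then Q = -P = -1/9, R = -P·(1 - 1) = 0
Result: (1/9)/(u + 1) - ((1/9)u)/(u² + u + 9)


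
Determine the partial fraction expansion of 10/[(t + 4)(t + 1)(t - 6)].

Using cover-up method: α = 1/3, β = -10/21, γ = 1/7
Result: (1/3)/(t + 4) - (10/21)/(t + 1) + (1/7)/(t - 6)


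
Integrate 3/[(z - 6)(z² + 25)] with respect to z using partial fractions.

Cover-up at z=6: α = 3/(6²+25) = 3/61. Coeff matching: β = -3/61, γ = -18/61. Decomposition: (3/61)/(z - 6) - ((3/61)z + 18/61)/(z² + 25). Integrate: linear → ln, quadratic → (1/2)ln + arctan: (3/61) ln|(z - 6)| - (3/122) ln(z² + 25) - (18/305) arctan(z/5) + C


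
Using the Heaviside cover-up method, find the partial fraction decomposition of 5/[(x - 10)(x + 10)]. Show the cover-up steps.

Cover (x - 10): set x=10, get A = 5/(10 + 10) = 1/4. Cover (x + 10): set x=-10, get B = 5/(-10 - 10) = -1/4.
Result: (1/4)/(x - 10) - (1/4)/(x + 10)


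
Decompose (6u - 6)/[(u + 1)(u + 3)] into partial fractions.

At u=-1: A = (6·(-1) - 6)/(-1 + 3) = -6. At u=-3: B = (6·(-3) - 6)/(-3 + 1) = 12
Result: -6/(u + 1) + 12/(u + 3)


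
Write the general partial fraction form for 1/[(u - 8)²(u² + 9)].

Repeated linear + quadratic: P/(u - 8) + Q/(u - 8)² + (Ru + S)/(u² + 9)


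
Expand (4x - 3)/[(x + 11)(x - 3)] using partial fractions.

At x=-11: α = (4·(-11) - 3)/(-11 - 3) = 47/14. At x=3: β = (4·3 - 3)/(3 + 11) = 9/14
Result: (47/14)/(x + 11) + (9/14)/(x - 3)


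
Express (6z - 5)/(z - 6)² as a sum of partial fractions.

(6z - 5) = α(z - 6) + β. At z = 6: β = 6·6 - 5 = 31. Coeff of z: α = 6
Result: 6/(z - 6) + 31/(z - 6)²


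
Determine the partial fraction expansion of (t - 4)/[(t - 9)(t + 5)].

At t=9: A = (1·9 - 4)/(9 + 5) = 5/14. At t=-5: B = (1·(-5) - 4)/(-5 - 9) = 9/14
Result: (5/14)/(t - 9) + (9/14)/(t + 5)


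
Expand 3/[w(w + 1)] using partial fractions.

3/w(w + 1) = A/w + B/(w + 1). A = 3/(0 + 1) = 3, B = 3/(-1 - 0) = -3
Result: 3/w - 3/(w + 1)


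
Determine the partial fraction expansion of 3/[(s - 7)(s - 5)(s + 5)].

Using cover-up method: A = 1/8, B = -3/20, C = 1/40
Result: (1/8)/(s - 7) - (3/20)/(s - 5) + (1/40)/(s + 5)


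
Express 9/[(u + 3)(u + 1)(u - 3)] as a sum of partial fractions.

Using cover-up method: P = 3/4, Q = -9/8, R = 3/8
Result: (3/4)/(u + 3) - (9/8)/(u + 1) + (3/8)/(u - 3)


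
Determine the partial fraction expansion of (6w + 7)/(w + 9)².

(6w + 7) = α(w + 9) + β. At w = -9: β = 6·(-9) + 7 = -47. Coeff of w: α = 6
Result: 6/(w + 9) - 47/(w + 9)²


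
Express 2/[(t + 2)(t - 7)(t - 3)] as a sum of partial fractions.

Using cover-up method: A = 2/45, B = 1/18, C = -1/10
Result: (2/45)/(t + 2) + (1/18)/(t - 7) - (1/10)/(t - 3)


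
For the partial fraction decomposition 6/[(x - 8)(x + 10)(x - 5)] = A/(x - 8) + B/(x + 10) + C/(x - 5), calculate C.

Cover-up at x = 5: C = 6/[(5 - 8)(5 + 10)] = 6/[(-3)(15)] = -6/45 = -2/15


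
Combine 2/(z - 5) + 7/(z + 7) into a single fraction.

Common denominator (z - 5)(z + 7). Numerator: 2(z + 7) + 7(z - 5) = (2z + 14) + (7z - 35) = 9z - 21
Result: (9z - 21)/[(z - 5)(z + 7)]


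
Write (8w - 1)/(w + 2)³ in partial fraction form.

(8w - 1) = A(w + 2)² + B(w + 2) + C. At w = -2: C = 8·(-2) - 1 = -17. Coefficients: A = 0, B = 8
Result: 8/(w + 2)² - 17/(w + 2)³


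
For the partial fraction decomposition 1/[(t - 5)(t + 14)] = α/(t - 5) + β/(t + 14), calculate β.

Cover-up at t = -14: β = 1/(-14 - 5) = -1/19


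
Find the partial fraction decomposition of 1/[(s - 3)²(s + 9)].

Cover-up at s=-9: γ = 1/(-9 - 3)² = 1/144. Cover-up at s=3: β = 1/(3 + 9) = 1/12. Comparing s² coeff: α = -γ = -1/144
Result: (-1/144)/(s - 3) + (1/12)/(s - 3)² + (1/144)/(s + 9)


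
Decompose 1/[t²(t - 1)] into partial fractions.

Cover-up at t=1: R = 1/(1 - 0)² = 1. Cover-up at t=0: Q = 1/(0 - 1) = -1. Comparing t² coeff: P = -R = -1
Result: -1/t - 1/t² + 1/(t - 1)


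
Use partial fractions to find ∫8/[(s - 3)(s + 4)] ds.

Decompose: 8/[(s - 3)(s + 4)] = (8/7)/(s - 3) - (8/7)/(s + 4). Integrate each term: (8/7) ln|(s - 3)| - (8/7) ln|(s + 4)| + C


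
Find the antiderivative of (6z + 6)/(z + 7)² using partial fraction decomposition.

Decompose: P = 6, Q = 6·(-7) + 6 = -36, so (6z + 6)/(z + 7)² = 6/(z + 7) - 36/(z + 7)². Integrate: ∫ P/(z + 7) dz = 6 ln|(z + 7)|; ∫ Q/(z + 7)² dz = 36/(z + 7). Sum: 6 ln|(z + 7)| + 36/(z + 7) + C


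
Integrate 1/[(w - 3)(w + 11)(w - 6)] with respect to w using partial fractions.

Cover-up: A = -1/42, B = 1/238, C = 1/51. Decomposition: (-1/42)/(w - 3) + (1/238)/(w + 11) + (1/51)/(w - 6). Integrate each term: (-1/42) ln|(w - 3)| + (1/238) ln|(w + 11)| + (1/51) ln|(w - 6)| + C


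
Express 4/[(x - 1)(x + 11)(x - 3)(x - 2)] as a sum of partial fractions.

Using Heaviside cover-up: (1/6)/(x - 1) - (1/546)/(x + 11) + (1/7)/(x - 3) - (4/13)/(x - 2)


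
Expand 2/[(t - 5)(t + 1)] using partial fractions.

2/(t - 5)(t + 1) = α/(t - 5) + β/(t + 1). α = 2/(5 + 1) = 1/3, β = 2/(-1 - 5) = -1/3
Result: (1/3)/(t - 5) - (1/3)/(t + 1)


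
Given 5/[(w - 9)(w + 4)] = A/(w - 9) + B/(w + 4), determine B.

Cover-up at w = -4: B = 5/(-4 - 9) = -5/13


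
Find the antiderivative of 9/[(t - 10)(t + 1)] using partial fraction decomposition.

Decompose: 9/[(t - 10)(t + 1)] = (9/11)/(t - 10) - (9/11)/(t + 1). Integrate each term: (9/11) ln|(t - 10)| - (9/11) ln|(t + 1)| + C


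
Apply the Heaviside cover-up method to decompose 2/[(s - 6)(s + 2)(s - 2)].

Cover (s - 6), s=6: P = 2/[(6 + 2)(6 - 2)] = 1/16. Cover (s + 2), s=-2: Q = 2/[(-2 - 6)(-2 - 2)] = 1/16. Cover (s - 2), s=2: R = 2/[(2 - 6)(2 + 2)] = -1/8.
Result: (1/16)/(s - 6) + (1/16)/(s + 2) - (1/8)/(s - 2)


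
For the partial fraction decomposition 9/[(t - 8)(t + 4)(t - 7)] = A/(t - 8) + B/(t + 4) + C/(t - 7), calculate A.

Cover-up at t = 8: A = 9/[(8 + 4)(8 - 7)] = 9/[(12)(1)] = 9/12 = 3/4


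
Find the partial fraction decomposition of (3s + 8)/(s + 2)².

(3s + 8) = A(s + 2) + B. At s = -2: B = 3·(-2) + 8 = 2. Coeff of s: A = 3
Result: 3/(s + 2) + 2/(s + 2)²
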